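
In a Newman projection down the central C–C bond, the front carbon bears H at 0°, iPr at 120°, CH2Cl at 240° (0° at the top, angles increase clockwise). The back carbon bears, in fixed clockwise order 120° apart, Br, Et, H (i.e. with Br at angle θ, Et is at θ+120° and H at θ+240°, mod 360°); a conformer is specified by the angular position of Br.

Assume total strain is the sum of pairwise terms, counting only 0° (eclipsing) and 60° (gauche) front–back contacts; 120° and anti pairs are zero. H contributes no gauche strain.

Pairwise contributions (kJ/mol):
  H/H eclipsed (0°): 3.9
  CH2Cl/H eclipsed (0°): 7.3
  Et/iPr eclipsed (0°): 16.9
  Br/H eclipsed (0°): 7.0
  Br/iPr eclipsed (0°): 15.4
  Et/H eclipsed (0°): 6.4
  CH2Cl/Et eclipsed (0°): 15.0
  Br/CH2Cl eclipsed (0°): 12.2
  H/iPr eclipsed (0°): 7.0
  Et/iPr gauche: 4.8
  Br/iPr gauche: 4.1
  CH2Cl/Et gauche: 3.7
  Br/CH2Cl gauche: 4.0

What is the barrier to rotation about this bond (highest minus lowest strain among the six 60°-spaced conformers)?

25.5 kJ/mol

Br at 0° (eclipsed): H–Br eclipsed, iPr–Et eclipsed, CH2Cl–H eclipsed; 7.0 + 16.9 + 7.3 = 31.2 kJ/mol.
Br at 60° (staggered): iPr–Br gauche, iPr–Et gauche, CH2Cl–Et gauche; 4.1 + 4.8 + 3.7 = 12.6 kJ/mol.
Br at 120° (eclipsed): H–H eclipsed, iPr–Br eclipsed, CH2Cl–Et eclipsed; 3.9 + 15.4 + 15.0 = 34.3 kJ/mol.
Br at 180° (staggered): iPr–Br gauche, CH2Cl–Br gauche, CH2Cl–Et gauche; 4.1 + 4.0 + 3.7 = 11.8 kJ/mol.
Br at 240° (eclipsed): H–Et eclipsed, iPr–H eclipsed, CH2Cl–Br eclipsed; 6.4 + 7.0 + 12.2 = 25.6 kJ/mol.
Br at 300° (staggered): iPr–Et gauche, CH2Cl–Br gauche; 4.8 + 4.0 = 8.8 kJ/mol.
Max at 120° (34.3 kJ/mol), min at 300° (8.8 kJ/mol); barrier = 25.5 kJ/mol.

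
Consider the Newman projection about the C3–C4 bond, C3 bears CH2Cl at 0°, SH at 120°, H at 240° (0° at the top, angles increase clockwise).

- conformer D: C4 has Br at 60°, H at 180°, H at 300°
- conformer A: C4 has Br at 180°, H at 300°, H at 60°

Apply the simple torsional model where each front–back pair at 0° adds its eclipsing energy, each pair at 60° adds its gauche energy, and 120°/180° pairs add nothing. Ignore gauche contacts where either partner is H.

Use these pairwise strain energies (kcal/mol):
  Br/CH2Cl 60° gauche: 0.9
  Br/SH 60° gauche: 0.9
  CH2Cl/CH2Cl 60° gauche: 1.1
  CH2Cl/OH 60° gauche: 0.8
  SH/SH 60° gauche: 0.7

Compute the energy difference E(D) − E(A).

D (staggered): CH2Cl–Br gauche, SH–Br gauche; 0.9 + 0.9 = 1.8 kcal/mol.
A (staggered): SH–Br gauche; 0.9 = 0.9 kcal/mol.
E(D) − E(A) = 1.8 − 0.9 = +0.9 kcal/mol.

+0.9 kcal/mol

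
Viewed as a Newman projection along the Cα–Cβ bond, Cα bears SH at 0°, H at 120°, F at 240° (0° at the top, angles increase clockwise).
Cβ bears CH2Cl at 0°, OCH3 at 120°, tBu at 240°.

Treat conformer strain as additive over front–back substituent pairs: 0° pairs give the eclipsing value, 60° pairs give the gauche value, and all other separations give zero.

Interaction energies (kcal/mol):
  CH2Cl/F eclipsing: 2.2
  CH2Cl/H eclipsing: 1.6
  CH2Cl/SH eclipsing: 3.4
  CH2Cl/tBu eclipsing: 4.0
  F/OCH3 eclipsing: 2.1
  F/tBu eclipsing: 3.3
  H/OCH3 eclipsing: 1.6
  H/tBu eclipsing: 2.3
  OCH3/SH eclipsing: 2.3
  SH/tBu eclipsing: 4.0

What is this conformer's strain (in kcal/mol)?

8.3 kcal/mol

This conformer (eclipsed): SH(0°)/CH2Cl(0°) eclipsed 3.4; H(120°)/OCH3(120°) eclipsed 1.6; F(240°)/tBu(240°) eclipsed 3.3 → 8.3 kcal/mol.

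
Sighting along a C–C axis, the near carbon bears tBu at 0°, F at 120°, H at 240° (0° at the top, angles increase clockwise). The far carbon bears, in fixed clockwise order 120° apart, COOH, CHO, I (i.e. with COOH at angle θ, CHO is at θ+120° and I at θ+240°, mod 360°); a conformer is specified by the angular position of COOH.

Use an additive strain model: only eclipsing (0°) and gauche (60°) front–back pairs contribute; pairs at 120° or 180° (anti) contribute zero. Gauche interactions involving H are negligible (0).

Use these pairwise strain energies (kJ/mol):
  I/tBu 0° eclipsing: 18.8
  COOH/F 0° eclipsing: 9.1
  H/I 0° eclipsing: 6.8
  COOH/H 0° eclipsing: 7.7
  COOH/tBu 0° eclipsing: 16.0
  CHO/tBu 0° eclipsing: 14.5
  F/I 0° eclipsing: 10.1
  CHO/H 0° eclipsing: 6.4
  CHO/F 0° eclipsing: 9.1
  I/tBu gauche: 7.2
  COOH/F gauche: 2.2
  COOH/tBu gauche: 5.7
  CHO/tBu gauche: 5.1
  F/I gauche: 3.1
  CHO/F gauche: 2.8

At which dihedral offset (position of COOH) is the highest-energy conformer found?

COOH at 0° (eclipsed): tBu(0°)/COOH(0°) eclipsed 16.0; F(120°)/CHO(120°) eclipsed 9.1; H(240°)/I(240°) eclipsed 6.8 → 31.9 kJ/mol.
COOH at 60° (staggered): tBu(0°)/COOH(60°) gauche 5.7; tBu(0°)/I(300°) gauche 7.2; F(120°)/COOH(60°) gauche 2.2; F(120°)/CHO(180°) gauche 2.8 → 17.9 kJ/mol.
COOH at 120° (eclipsed): tBu(0°)/I(0°) eclipsed 18.8; F(120°)/COOH(120°) eclipsed 9.1; H(240°)/CHO(240°) eclipsed 6.4 → 34.3 kJ/mol.
COOH at 180° (staggered): tBu(0°)/CHO(300°) gauche 5.1; tBu(0°)/I(60°) gauche 7.2; F(120°)/COOH(180°) gauche 2.2; F(120°)/I(60°) gauche 3.1 → 17.6 kJ/mol.
COOH at 240° (eclipsed): tBu(0°)/CHO(0°) eclipsed 14.5; F(120°)/I(120°) eclipsed 10.1; H(240°)/COOH(240°) eclipsed 7.7 → 32.3 kJ/mol.
COOH at 300° (staggered): tBu(0°)/COOH(300°) gauche 5.7; tBu(0°)/CHO(60°) gauche 5.1; F(120°)/CHO(60°) gauche 2.8; F(120°)/I(180°) gauche 3.1 → 16.7 kJ/mol.
The maximum (34.3 kJ/mol) occurs with COOH at 120°.

120°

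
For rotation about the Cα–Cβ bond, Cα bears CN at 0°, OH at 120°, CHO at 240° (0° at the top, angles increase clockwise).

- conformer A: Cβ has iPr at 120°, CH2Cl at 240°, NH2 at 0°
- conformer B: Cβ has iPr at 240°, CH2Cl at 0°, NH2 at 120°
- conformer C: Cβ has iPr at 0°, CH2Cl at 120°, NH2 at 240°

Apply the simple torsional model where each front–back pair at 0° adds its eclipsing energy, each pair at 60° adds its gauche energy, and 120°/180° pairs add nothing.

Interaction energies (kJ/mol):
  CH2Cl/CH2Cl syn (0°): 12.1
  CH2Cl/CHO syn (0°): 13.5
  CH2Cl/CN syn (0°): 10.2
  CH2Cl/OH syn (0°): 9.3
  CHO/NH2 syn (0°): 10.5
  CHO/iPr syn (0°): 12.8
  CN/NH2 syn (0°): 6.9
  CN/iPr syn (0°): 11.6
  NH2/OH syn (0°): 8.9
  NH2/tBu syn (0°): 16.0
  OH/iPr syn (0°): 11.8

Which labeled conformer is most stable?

A (eclipsed): CN(0°)/NH2(0°) eclipsed 6.9; OH(120°)/iPr(120°) eclipsed 11.8; CHO(240°)/CH2Cl(240°) eclipsed 13.5 → 32.2 kJ/mol.
B (eclipsed): CN(0°)/CH2Cl(0°) eclipsed 10.2; OH(120°)/NH2(120°) eclipsed 8.9; CHO(240°)/iPr(240°) eclipsed 12.8 → 31.9 kJ/mol.
C (eclipsed): CN(0°)/iPr(0°) eclipsed 11.6; OH(120°)/CH2Cl(120°) eclipsed 9.3; CHO(240°)/NH2(240°) eclipsed 10.5 → 31.4 kJ/mol.
C has the lowest total (31.4 kJ/mol).

C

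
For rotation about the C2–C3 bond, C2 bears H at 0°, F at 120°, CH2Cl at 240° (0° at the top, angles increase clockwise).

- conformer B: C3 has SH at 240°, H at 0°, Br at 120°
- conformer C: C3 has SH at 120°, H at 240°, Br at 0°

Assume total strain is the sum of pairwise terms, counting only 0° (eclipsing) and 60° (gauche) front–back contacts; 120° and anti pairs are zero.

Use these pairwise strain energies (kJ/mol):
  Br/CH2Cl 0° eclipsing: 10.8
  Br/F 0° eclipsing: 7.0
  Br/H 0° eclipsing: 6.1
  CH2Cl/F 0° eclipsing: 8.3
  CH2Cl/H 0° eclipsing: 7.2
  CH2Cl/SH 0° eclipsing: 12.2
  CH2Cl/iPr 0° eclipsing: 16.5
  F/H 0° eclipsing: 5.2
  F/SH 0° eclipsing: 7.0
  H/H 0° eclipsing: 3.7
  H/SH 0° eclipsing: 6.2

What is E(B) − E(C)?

B (eclipsed): H–H eclipsed, F–Br eclipsed, CH2Cl–SH eclipsed; 3.7 + 7.0 + 12.2 = 22.9 kJ/mol.
C (eclipsed): H–Br eclipsed, F–SH eclipsed, CH2Cl–H eclipsed; 6.1 + 7.0 + 7.2 = 20.3 kJ/mol.
E(B) − E(C) = 22.9 − 20.3 = +2.6 kJ/mol.

+2.6 kJ/mol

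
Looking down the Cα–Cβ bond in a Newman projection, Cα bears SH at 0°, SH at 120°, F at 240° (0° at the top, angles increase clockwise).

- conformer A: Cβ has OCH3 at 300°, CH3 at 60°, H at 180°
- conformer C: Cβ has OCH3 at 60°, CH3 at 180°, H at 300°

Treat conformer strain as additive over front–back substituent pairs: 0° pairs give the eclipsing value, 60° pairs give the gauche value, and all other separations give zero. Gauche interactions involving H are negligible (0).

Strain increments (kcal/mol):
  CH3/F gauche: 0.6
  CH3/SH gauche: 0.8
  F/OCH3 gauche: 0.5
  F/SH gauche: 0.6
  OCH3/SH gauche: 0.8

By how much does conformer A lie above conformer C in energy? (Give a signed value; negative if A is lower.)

A (staggered): SH(0°)/OCH3(300°) gauche 0.8; SH(0°)/CH3(60°) gauche 0.8; SH(120°)/CH3(60°) gauche 0.8; F(240°)/OCH3(300°) gauche 0.5 → 2.9 kcal/mol.
C (staggered): SH(0°)/OCH3(60°) gauche 0.8; SH(120°)/OCH3(60°) gauche 0.8; SH(120°)/CH3(180°) gauche 0.8; F(240°)/CH3(180°) gauche 0.6 → 3.0 kcal/mol.
E(A) − E(C) = 2.9 − 3.0 = -0.1 kcal/mol.

-0.1 kcal/mol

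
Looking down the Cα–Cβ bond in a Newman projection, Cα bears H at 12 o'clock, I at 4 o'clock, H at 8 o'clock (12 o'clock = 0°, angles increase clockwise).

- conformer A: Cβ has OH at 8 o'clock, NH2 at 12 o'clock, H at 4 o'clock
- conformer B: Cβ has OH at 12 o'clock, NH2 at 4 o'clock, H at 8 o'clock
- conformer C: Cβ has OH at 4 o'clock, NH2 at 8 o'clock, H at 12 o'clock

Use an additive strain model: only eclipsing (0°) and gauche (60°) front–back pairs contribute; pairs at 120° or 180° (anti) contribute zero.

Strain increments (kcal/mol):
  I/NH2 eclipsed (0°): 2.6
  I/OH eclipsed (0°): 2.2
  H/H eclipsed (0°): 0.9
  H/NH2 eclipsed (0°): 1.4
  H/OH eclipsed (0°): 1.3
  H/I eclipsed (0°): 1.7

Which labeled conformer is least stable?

B

A is eclipsed. H at 0° is eclipsed with NH2 at 0° (1.4); I at 120° is eclipsed with H at 120° (1.7); H at 240° is eclipsed with OH at 240° (1.3). Total 4.4 kcal/mol.
B is eclipsed. H at 0° is eclipsed with OH at 0° (1.3); I at 120° is eclipsed with NH2 at 120° (2.6); H at 240° is eclipsed with H at 240° (0.9). Total 4.8 kcal/mol.
C is eclipsed. H at 0° is eclipsed with H at 0° (0.9); I at 120° is eclipsed with OH at 120° (2.2); H at 240° is eclipsed with NH2 at 240° (1.4). Total 4.5 kcal/mol.
B has the highest total (4.8 kcal/mol).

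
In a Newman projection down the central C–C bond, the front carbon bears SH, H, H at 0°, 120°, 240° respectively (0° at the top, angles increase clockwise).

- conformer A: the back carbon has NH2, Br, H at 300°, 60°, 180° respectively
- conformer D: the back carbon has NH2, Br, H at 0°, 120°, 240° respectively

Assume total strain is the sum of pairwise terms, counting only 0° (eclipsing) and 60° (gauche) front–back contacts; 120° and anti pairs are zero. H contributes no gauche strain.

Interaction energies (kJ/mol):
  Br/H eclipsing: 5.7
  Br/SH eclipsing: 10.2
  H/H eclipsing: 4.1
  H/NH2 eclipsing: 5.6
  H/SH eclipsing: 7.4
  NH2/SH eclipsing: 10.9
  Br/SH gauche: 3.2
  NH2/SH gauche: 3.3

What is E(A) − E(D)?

-14.2 kJ/mol

A is staggered. SH at 0° is gauche with NH2 at 300° (3.3); SH at 0° is gauche with Br at 60° (3.2). Total 6.5 kJ/mol.
D is eclipsed. SH at 0° is eclipsed with NH2 at 0° (10.9); H at 120° is eclipsed with Br at 120° (5.7); H at 240° is eclipsed with H at 240° (4.1). Total 20.7 kJ/mol.
E(A) − E(D) = 6.5 − 20.7 = -14.2 kJ/mol.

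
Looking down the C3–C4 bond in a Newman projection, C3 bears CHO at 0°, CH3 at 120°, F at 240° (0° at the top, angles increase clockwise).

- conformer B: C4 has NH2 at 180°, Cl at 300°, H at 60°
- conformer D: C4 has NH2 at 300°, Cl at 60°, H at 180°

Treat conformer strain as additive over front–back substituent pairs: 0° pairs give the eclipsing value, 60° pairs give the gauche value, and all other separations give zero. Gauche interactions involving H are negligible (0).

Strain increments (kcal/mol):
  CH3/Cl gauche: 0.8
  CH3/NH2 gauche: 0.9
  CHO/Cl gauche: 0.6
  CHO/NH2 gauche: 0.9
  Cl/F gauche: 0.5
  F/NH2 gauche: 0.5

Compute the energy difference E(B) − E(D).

B (staggered): CHO(0°)/Cl(300°) gauche 0.6; CH3(120°)/NH2(180°) gauche 0.9; F(240°)/NH2(180°) gauche 0.5; F(240°)/Cl(300°) gauche 0.5 → 2.5 kcal/mol.
D (staggered): CHO(0°)/NH2(300°) gauche 0.9; CHO(0°)/Cl(60°) gauche 0.6; CH3(120°)/Cl(60°) gauche 0.8; F(240°)/NH2(300°) gauche 0.5 → 2.8 kcal/mol.
E(B) − E(D) = 2.5 − 2.8 = -0.3 kcal/mol.

-0.3 kcal/mol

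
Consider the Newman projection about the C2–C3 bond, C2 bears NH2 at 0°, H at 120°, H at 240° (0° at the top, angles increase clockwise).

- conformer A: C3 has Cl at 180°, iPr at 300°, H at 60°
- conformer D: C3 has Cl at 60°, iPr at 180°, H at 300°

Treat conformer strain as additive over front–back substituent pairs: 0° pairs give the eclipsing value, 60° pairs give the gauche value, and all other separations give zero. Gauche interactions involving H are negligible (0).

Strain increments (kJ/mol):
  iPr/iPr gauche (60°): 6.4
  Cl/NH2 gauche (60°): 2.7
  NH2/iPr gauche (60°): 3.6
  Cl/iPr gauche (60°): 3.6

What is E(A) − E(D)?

A (staggered): NH2–iPr gauche; 3.6 = 3.6 kJ/mol.
D (staggered): NH2–Cl gauche; 2.7 = 2.7 kJ/mol.
E(A) − E(D) = 3.6 − 2.7 = +0.9 kJ/mol.

+0.9 kJ/mol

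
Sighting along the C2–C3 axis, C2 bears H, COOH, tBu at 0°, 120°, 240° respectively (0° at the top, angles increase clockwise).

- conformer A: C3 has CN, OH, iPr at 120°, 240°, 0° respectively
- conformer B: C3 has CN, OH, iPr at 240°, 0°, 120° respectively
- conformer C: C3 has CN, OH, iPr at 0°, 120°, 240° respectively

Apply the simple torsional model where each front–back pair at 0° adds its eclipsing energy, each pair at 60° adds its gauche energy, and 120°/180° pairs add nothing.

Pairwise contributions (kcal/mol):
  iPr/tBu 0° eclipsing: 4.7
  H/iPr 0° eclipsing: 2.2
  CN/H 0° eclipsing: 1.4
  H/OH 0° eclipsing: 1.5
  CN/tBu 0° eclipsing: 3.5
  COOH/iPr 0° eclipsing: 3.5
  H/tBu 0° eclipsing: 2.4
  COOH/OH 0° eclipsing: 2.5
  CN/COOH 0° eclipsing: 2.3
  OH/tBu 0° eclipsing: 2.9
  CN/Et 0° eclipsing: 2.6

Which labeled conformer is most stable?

A

A (eclipsed): H–iPr eclipsed, COOH–CN eclipsed, tBu–OH eclipsed; 2.2 + 2.3 + 2.9 = 7.4 kcal/mol.
B (eclipsed): H–OH eclipsed, COOH–iPr eclipsed, tBu–CN eclipsed; 1.5 + 3.5 + 3.5 = 8.5 kcal/mol.
C (eclipsed): H–CN eclipsed, COOH–OH eclipsed, tBu–iPr eclipsed; 1.4 + 2.5 + 4.7 = 8.6 kcal/mol.
A has the lowest total (7.4 kcal/mol).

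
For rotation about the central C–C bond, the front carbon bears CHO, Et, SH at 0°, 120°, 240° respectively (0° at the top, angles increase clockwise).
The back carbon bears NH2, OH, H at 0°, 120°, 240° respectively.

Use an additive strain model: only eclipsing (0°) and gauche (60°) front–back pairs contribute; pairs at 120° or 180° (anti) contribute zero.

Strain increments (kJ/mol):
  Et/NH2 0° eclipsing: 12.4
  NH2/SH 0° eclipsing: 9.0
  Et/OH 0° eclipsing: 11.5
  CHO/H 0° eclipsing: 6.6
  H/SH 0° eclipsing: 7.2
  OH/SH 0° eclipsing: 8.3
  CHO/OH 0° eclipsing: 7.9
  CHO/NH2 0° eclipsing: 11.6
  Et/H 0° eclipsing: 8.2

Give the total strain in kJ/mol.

30.3 kJ/mol

This conformer (eclipsed): CHO–NH2 eclipsed, Et–OH eclipsed, SH–H eclipsed; 11.6 + 11.5 + 7.2 = 30.3 kJ/mol.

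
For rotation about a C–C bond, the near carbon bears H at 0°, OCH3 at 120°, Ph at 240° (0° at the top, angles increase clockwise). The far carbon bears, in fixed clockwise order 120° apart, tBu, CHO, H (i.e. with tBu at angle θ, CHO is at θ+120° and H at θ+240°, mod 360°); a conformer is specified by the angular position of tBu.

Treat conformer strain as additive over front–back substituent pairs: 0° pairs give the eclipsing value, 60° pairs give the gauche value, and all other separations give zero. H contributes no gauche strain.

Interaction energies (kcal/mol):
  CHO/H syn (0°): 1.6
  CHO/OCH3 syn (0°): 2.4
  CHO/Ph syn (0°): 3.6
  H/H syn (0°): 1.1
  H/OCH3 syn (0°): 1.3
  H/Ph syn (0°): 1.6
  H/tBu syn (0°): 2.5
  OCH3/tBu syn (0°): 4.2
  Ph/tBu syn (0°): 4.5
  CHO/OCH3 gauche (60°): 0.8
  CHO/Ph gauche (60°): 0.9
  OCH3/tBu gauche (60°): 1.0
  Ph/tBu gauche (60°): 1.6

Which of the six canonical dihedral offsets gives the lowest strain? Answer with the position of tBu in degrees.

tBu at 0° (eclipsed): H(0°)/tBu(0°) eclipsed 2.5; OCH3(120°)/CHO(120°) eclipsed 2.4; Ph(240°)/H(240°) eclipsed 1.6 → 6.5 kcal/mol.
tBu at 60° (staggered): OCH3(120°)/tBu(60°) gauche 1.0; OCH3(120°)/CHO(180°) gauche 0.8; Ph(240°)/CHO(180°) gauche 0.9 → 2.7 kcal/mol.
tBu at 120° (eclipsed): H(0°)/H(0°) eclipsed 1.1; OCH3(120°)/tBu(120°) eclipsed 4.2; Ph(240°)/CHO(240°) eclipsed 3.6 → 8.9 kcal/mol.
tBu at 180° (staggered): OCH3(120°)/tBu(180°) gauche 1.0; Ph(240°)/tBu(180°) gauche 1.6; Ph(240°)/CHO(300°) gauche 0.9 → 3.5 kcal/mol.
tBu at 240° (eclipsed): H(0°)/CHO(0°) eclipsed 1.6; OCH3(120°)/H(120°) eclipsed 1.3; Ph(240°)/tBu(240°) eclipsed 4.5 → 7.4 kcal/mol.
tBu at 300° (staggered): OCH3(120°)/CHO(60°) gauche 0.8; Ph(240°)/tBu(300°) gauche 1.6 → 2.4 kcal/mol.
The minimum (2.4 kcal/mol) occurs with tBu at 300°.

300°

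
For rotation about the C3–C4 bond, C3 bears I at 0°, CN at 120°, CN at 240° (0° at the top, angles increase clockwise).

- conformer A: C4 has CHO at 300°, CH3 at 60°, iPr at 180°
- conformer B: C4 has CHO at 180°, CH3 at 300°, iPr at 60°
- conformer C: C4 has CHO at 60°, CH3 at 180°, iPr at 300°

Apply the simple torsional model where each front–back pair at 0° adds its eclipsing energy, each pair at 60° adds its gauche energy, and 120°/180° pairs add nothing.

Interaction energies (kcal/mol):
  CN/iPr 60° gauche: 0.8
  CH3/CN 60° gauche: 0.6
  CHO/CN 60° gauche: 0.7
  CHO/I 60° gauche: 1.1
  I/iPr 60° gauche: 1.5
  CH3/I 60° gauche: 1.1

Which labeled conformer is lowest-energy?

A

A (staggered): I(0°)/CHO(300°) gauche 1.1; I(0°)/CH3(60°) gauche 1.1; CN(120°)/CH3(60°) gauche 0.6; CN(120°)/iPr(180°) gauche 0.8; CN(240°)/CHO(300°) gauche 0.7; CN(240°)/iPr(180°) gauche 0.8 → 5.1 kcal/mol.
B (staggered): I(0°)/CH3(300°) gauche 1.1; I(0°)/iPr(60°) gauche 1.5; CN(120°)/CHO(180°) gauche 0.7; CN(120°)/iPr(60°) gauche 0.8; CN(240°)/CHO(180°) gauche 0.7; CN(240°)/CH3(300°) gauche 0.6 → 5.4 kcal/mol.
C (staggered): I(0°)/CHO(60°) gauche 1.1; I(0°)/iPr(300°) gauche 1.5; CN(120°)/CHO(60°) gauche 0.7; CN(120°)/CH3(180°) gauche 0.6; CN(240°)/CH3(180°) gauche 0.6; CN(240°)/iPr(300°) gauche 0.8 → 5.3 kcal/mol.
A has the lowest total (5.1 kcal/mol).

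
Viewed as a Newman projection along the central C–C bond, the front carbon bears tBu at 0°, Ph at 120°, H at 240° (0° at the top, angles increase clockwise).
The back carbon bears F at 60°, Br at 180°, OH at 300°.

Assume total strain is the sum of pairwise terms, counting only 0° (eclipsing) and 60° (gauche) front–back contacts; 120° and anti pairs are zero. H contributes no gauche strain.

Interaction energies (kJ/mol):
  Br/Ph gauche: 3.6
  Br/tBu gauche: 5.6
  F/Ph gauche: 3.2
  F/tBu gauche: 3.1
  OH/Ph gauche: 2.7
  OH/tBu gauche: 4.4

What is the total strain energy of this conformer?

This conformer (staggered): tBu(0°)/F(60°) gauche 3.1; tBu(0°)/OH(300°) gauche 4.4; Ph(120°)/F(60°) gauche 3.2; Ph(120°)/Br(180°) gauche 3.6 → 14.3 kJ/mol.

14.3 kJ/mol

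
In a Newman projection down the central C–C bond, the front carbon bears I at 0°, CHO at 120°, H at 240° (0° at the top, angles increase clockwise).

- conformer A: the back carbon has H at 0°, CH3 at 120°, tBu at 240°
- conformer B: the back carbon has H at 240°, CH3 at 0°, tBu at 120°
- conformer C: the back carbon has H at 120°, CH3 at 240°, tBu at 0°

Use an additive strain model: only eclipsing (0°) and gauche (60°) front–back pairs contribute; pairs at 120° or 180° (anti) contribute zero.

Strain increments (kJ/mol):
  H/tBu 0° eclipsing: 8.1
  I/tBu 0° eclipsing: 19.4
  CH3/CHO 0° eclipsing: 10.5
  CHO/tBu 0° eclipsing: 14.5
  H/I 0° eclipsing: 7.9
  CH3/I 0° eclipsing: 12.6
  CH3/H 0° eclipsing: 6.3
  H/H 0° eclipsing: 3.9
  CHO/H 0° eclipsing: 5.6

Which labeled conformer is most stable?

A (eclipsed): I–H eclipsed, CHO–CH3 eclipsed, H–tBu eclipsed; 7.9 + 10.5 + 8.1 = 26.5 kJ/mol.
B (eclipsed): I–CH3 eclipsed, CHO–tBu eclipsed, H–H eclipsed; 12.6 + 14.5 + 3.9 = 31.0 kJ/mol.
C (eclipsed): I–tBu eclipsed, CHO–H eclipsed, H–CH3 eclipsed; 19.4 + 5.6 + 6.3 = 31.3 kJ/mol.
A has the lowest total (26.5 kJ/mol).

A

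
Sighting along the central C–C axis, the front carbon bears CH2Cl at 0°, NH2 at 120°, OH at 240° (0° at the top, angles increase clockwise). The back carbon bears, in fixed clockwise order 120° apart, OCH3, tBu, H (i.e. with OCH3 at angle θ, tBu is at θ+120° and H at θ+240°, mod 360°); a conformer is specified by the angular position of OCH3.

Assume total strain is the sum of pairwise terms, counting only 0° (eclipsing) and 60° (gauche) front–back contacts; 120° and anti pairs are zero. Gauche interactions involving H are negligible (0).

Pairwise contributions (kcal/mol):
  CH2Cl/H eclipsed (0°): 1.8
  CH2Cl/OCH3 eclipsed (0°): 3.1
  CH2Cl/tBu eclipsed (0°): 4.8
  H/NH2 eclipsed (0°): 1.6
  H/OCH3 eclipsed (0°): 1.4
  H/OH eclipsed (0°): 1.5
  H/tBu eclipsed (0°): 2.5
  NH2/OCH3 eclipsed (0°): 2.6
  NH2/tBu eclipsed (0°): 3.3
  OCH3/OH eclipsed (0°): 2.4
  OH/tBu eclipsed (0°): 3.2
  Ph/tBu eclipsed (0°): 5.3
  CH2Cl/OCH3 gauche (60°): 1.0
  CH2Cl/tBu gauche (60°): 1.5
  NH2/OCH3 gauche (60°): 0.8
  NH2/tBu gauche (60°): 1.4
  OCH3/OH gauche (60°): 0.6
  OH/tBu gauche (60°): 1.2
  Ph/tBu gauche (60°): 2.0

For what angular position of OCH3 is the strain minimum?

OCH3 at 0° is eclipsed. CH2Cl at 0° is eclipsed with OCH3 at 0° (3.1); NH2 at 120° is eclipsed with tBu at 120° (3.3); OH at 240° is eclipsed with H at 240° (1.5). Total 7.9 kcal/mol.
OCH3 at 60° is staggered. CH2Cl at 0° is gauche with OCH3 at 60° (1.0); NH2 at 120° is gauche with OCH3 at 60° (0.8); NH2 at 120° is gauche with tBu at 180° (1.4); OH at 240° is gauche with tBu at 180° (1.2). Total 4.4 kcal/mol.
OCH3 at 120° is eclipsed. CH2Cl at 0° is eclipsed with H at 0° (1.8); NH2 at 120° is eclipsed with OCH3 at 120° (2.6); OH at 240° is eclipsed with tBu at 240° (3.2). Total 7.6 kcal/mol.
OCH3 at 180° is staggered. CH2Cl at 0° is gauche with tBu at 300° (1.5); NH2 at 120° is gauche with OCH3 at 180° (0.8); OH at 240° is gauche with OCH3 at 180° (0.6); OH at 240° is gauche with tBu at 300° (1.2). Total 4.1 kcal/mol.
OCH3 at 240° is eclipsed. CH2Cl at 0° is eclipsed with tBu at 0° (4.8); NH2 at 120° is eclipsed with H at 120° (1.6); OH at 240° is eclipsed with OCH3 at 240° (2.4). Total 8.8 kcal/mol.
OCH3 at 300° is staggered. CH2Cl at 0° is gauche with OCH3 at 300° (1.0); CH2Cl at 0° is gauche with tBu at 60° (1.5); NH2 at 120° is gauche with tBu at 60° (1.4); OH at 240° is gauche with OCH3 at 300° (0.6). Total 4.5 kcal/mol.
The minimum (4.1 kcal/mol) occurs with OCH3 at 180°.

180°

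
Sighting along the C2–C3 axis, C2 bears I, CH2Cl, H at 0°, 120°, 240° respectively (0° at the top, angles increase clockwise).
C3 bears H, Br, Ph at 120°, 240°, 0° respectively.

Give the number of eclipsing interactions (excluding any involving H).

Non-H eclipsing pairs: I(0°)/Ph(0°) — 1 interaction.

1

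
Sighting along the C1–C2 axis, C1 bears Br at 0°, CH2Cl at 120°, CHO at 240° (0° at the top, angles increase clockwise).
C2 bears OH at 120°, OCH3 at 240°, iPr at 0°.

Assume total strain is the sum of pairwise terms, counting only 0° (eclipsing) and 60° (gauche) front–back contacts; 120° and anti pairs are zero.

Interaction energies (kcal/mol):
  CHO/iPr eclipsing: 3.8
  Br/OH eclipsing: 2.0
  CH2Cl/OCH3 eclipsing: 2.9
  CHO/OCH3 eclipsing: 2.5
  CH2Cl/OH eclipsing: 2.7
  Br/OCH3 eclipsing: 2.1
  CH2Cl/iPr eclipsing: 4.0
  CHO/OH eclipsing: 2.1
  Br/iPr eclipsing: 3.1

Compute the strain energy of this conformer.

8.3 kcal/mol

This conformer (eclipsed): Br–iPr eclipsed, CH2Cl–OH eclipsed, CHO–OCH3 eclipsed; 3.1 + 2.7 + 2.5 = 8.3 kcal/mol.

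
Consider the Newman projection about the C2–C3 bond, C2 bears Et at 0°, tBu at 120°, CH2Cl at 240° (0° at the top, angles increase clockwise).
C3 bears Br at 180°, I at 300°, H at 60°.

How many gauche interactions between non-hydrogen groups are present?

4

Non-H gauche pairs: Et(0°)/I(300°); tBu(120°)/Br(180°); CH2Cl(240°)/Br(180°); CH2Cl(240°)/I(300°) — 4 interactions.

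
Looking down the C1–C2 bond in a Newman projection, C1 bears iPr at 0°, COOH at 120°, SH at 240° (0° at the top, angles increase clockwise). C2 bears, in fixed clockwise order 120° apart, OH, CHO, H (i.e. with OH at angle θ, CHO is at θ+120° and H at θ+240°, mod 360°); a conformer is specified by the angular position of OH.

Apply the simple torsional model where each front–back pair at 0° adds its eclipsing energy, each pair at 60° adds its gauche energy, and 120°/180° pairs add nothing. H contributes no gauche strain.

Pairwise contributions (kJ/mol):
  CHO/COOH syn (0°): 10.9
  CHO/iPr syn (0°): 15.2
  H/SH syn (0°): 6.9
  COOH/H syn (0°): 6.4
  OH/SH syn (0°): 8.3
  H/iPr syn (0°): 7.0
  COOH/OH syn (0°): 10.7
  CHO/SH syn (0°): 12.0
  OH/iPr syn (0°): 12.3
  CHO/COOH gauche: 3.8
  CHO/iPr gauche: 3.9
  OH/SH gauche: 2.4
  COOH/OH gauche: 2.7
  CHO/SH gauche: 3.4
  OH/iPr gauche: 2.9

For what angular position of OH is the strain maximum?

0°

OH at 0° (eclipsed): iPr(0°)/OH(0°) eclipsed 12.3; COOH(120°)/CHO(120°) eclipsed 10.9; SH(240°)/H(240°) eclipsed 6.9 → 30.1 kJ/mol.
OH at 60° (staggered): iPr(0°)/OH(60°) gauche 2.9; COOH(120°)/OH(60°) gauche 2.7; COOH(120°)/CHO(180°) gauche 3.8; SH(240°)/CHO(180°) gauche 3.4 → 12.8 kJ/mol.
OH at 120° (eclipsed): iPr(0°)/H(0°) eclipsed 7.0; COOH(120°)/OH(120°) eclipsed 10.7; SH(240°)/CHO(240°) eclipsed 12.0 → 29.7 kJ/mol.
OH at 180° (staggered): iPr(0°)/CHO(300°) gauche 3.9; COOH(120°)/OH(180°) gauche 2.7; SH(240°)/OH(180°) gauche 2.4; SH(240°)/CHO(300°) gauche 3.4 → 12.4 kJ/mol.
OH at 240° (eclipsed): iPr(0°)/CHO(0°) eclipsed 15.2; COOH(120°)/H(120°) eclipsed 6.4; SH(240°)/OH(240°) eclipsed 8.3 → 29.9 kJ/mol.
OH at 300° (staggered): iPr(0°)/OH(300°) gauche 2.9; iPr(0°)/CHO(60°) gauche 3.9; COOH(120°)/CHO(60°) gauche 3.8; SH(240°)/OH(300°) gauche 2.4 → 13.0 kJ/mol.
The maximum (30.1 kJ/mol) occurs with OH at 0°.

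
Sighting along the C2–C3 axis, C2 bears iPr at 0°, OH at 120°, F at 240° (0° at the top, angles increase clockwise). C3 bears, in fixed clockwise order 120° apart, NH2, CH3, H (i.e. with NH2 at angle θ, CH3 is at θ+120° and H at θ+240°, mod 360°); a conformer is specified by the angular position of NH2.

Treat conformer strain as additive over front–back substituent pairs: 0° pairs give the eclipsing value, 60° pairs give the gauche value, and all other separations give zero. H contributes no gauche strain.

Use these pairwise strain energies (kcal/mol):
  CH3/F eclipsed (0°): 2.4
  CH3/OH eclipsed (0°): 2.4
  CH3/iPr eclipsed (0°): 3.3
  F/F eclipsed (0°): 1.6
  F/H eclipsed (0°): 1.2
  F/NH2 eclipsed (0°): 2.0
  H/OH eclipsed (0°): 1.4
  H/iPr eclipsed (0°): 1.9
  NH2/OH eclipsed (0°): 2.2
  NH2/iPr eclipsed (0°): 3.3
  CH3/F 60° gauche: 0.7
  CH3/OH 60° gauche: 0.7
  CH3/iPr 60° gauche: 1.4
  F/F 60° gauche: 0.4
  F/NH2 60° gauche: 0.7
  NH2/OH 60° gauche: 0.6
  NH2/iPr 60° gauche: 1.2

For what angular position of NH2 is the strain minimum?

60°

NH2 at 0° (eclipsed): iPr(0°)/NH2(0°) eclipsed 3.3; OH(120°)/CH3(120°) eclipsed 2.4; F(240°)/H(240°) eclipsed 1.2 → 6.9 kcal/mol.
NH2 at 60° (staggered): iPr(0°)/NH2(60°) gauche 1.2; OH(120°)/NH2(60°) gauche 0.6; OH(120°)/CH3(180°) gauche 0.7; F(240°)/CH3(180°) gauche 0.7 → 3.2 kcal/mol.
NH2 at 120° (eclipsed): iPr(0°)/H(0°) eclipsed 1.9; OH(120°)/NH2(120°) eclipsed 2.2; F(240°)/CH3(240°) eclipsed 2.4 → 6.5 kcal/mol.
NH2 at 180° (staggered): iPr(0°)/CH3(300°) gauche 1.4; OH(120°)/NH2(180°) gauche 0.6; F(240°)/NH2(180°) gauche 0.7; F(240°)/CH3(300°) gauche 0.7 → 3.4 kcal/mol.
NH2 at 240° (eclipsed): iPr(0°)/CH3(0°) eclipsed 3.3; OH(120°)/H(120°) eclipsed 1.4; F(240°)/NH2(240°) eclipsed 2.0 → 6.7 kcal/mol.
NH2 at 300° (staggered): iPr(0°)/NH2(300°) gauche 1.2; iPr(0°)/CH3(60°) gauche 1.4; OH(120°)/CH3(60°) gauche 0.7; F(240°)/NH2(300°) gauche 0.7 → 4.0 kcal/mol.
The minimum (3.2 kcal/mol) occurs with NH2 at 60°.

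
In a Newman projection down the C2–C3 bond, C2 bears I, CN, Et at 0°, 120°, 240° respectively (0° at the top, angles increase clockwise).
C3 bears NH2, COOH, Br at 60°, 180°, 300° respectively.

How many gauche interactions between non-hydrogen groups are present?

Non-H gauche pairs: I(0°)/NH2(60°); I(0°)/Br(300°); CN(120°)/NH2(60°); CN(120°)/COOH(180°); Et(240°)/COOH(180°); Et(240°)/Br(300°) — 6 interactions.

6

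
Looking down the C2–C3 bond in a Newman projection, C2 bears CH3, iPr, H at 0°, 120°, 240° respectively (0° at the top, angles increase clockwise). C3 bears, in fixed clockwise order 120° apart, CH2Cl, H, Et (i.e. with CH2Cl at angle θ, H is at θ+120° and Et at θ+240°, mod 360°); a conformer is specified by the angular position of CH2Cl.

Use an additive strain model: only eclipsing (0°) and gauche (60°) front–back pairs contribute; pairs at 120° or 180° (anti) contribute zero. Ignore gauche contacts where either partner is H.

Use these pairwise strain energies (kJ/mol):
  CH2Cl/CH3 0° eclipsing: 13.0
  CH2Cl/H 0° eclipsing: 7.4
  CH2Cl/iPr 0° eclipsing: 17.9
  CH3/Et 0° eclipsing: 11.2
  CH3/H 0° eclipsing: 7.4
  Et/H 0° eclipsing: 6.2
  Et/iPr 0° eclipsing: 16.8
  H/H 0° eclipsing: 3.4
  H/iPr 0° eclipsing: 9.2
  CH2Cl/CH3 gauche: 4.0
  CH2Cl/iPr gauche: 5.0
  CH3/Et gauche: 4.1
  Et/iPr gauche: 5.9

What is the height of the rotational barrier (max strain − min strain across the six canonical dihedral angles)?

22.6 kJ/mol

CH2Cl at 0° is eclipsed. CH3 at 0° is eclipsed with CH2Cl at 0° (13.0); iPr at 120° is eclipsed with H at 120° (9.2); H at 240° is eclipsed with Et at 240° (6.2). Total 28.4 kJ/mol.
CH2Cl at 60° is staggered. CH3 at 0° is gauche with CH2Cl at 60° (4.0); CH3 at 0° is gauche with Et at 300° (4.1); iPr at 120° is gauche with CH2Cl at 60° (5.0). Total 13.1 kJ/mol.
CH2Cl at 120° is eclipsed. CH3 at 0° is eclipsed with Et at 0° (11.2); iPr at 120° is eclipsed with CH2Cl at 120° (17.9); H at 240° is eclipsed with H at 240° (3.4). Total 32.5 kJ/mol.
CH2Cl at 180° is staggered. CH3 at 0° is gauche with Et at 60° (4.1); iPr at 120° is gauche with CH2Cl at 180° (5.0); iPr at 120° is gauche with Et at 60° (5.9). Total 15.0 kJ/mol.
CH2Cl at 240° is eclipsed. CH3 at 0° is eclipsed with H at 0° (7.4); iPr at 120° is eclipsed with Et at 120° (16.8); H at 240° is eclipsed with CH2Cl at 240° (7.4). Total 31.6 kJ/mol.
CH2Cl at 300° is staggered. CH3 at 0° is gauche with CH2Cl at 300° (4.0); iPr at 120° is gauche with Et at 180° (5.9). Total 9.9 kJ/mol.
Max at 120° (32.5 kJ/mol), min at 300° (9.9 kJ/mol); barrier = 22.6 kJ/mol.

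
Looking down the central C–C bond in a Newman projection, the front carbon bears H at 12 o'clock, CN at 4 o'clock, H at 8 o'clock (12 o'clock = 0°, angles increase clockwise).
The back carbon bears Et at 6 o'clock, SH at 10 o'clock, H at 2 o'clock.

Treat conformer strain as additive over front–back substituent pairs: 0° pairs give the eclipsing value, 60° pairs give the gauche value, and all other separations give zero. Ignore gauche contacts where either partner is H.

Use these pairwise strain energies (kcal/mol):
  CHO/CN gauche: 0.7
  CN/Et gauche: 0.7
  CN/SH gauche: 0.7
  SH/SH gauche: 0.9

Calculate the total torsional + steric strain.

This conformer (staggered): CN(120°)/Et(180°) gauche 0.7 → 0.7 kcal/mol.

0.7 kcal/mol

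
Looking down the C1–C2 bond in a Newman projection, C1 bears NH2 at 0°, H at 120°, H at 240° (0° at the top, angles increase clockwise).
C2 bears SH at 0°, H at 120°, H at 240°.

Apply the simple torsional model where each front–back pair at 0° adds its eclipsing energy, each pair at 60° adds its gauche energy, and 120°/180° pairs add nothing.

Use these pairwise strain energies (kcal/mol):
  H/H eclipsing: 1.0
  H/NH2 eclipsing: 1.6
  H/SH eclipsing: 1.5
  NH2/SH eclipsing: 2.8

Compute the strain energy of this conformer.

4.8 kcal/mol

This conformer (eclipsed): NH2(0°)/SH(0°) eclipsed 2.8; H(120°)/H(120°) eclipsed 1.0; H(240°)/H(240°) eclipsed 1.0 → 4.8 kcal/mol.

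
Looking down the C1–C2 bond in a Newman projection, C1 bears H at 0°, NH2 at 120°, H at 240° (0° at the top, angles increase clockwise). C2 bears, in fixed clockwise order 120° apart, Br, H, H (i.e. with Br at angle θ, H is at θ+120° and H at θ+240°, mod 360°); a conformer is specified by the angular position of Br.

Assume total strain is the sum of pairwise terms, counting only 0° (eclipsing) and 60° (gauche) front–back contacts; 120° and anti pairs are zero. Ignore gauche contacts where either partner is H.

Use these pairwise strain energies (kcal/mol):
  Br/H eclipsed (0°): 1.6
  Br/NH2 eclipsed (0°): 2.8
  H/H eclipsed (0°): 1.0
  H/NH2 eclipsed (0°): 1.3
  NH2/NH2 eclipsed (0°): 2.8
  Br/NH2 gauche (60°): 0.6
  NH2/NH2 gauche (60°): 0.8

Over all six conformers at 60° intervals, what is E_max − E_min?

Br at 0° (eclipsed): H–Br eclipsed, NH2–H eclipsed, H–H eclipsed; 1.6 + 1.3 + 1.0 = 3.9 kcal/mol.
Br at 60° (staggered): NH2–Br gauche; 0.6 = 0.6 kcal/mol.
Br at 120° (eclipsed): H–H eclipsed, NH2–Br eclipsed, H–H eclipsed; 1.0 + 2.8 + 1.0 = 4.8 kcal/mol.
Br at 180° (staggered): NH2–Br gauche; 0.6 = 0.6 kcal/mol.
Br at 240° (eclipsed): H–H eclipsed, NH2–H eclipsed, H–Br eclipsed; 1.0 + 1.3 + 1.6 = 3.9 kcal/mol.
Br at 300° (staggered): no non-H gauche contacts → 0.0 kcal/mol.
Max at 120° (4.8 kcal/mol), min at 300° (0.0 kcal/mol); barrier = 4.8 kcal/mol.

4.8 kcal/mol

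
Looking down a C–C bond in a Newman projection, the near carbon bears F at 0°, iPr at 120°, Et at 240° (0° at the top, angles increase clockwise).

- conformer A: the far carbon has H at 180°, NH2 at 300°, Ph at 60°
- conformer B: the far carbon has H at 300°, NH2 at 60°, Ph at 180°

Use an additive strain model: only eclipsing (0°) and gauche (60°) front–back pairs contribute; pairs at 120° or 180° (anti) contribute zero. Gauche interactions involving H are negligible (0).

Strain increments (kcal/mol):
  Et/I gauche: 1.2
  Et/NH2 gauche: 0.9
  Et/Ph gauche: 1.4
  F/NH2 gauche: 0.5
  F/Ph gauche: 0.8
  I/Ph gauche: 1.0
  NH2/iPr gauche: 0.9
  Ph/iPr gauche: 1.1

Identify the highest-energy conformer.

A (staggered): F–NH2 gauche, F–Ph gauche, iPr–Ph gauche, Et–NH2 gauche; 0.5 + 0.8 + 1.1 + 0.9 = 3.3 kcal/mol.
B (staggered): F–NH2 gauche, iPr–NH2 gauche, iPr–Ph gauche, Et–Ph gauche; 0.5 + 0.9 + 1.1 + 1.4 = 3.9 kcal/mol.
B has the highest total (3.9 kcal/mol).

B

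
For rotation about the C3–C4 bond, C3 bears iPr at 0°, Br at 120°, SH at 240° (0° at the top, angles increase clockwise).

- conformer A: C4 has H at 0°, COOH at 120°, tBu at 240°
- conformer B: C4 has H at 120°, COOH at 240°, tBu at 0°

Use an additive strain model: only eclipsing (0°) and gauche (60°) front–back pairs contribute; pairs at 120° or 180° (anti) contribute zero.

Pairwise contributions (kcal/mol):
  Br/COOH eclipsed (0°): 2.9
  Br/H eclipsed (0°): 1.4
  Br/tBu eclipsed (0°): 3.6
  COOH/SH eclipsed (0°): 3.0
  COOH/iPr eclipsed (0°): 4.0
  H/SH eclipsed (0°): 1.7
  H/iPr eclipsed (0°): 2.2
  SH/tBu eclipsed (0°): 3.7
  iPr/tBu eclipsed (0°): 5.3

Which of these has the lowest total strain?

A

A (eclipsed): iPr–H eclipsed, Br–COOH eclipsed, SH–tBu eclipsed; 2.2 + 2.9 + 3.7 = 8.8 kcal/mol.
B (eclipsed): iPr–tBu eclipsed, Br–H eclipsed, SH–COOH eclipsed; 5.3 + 1.4 + 3.0 = 9.7 kcal/mol.
A has the lowest total (8.8 kcal/mol).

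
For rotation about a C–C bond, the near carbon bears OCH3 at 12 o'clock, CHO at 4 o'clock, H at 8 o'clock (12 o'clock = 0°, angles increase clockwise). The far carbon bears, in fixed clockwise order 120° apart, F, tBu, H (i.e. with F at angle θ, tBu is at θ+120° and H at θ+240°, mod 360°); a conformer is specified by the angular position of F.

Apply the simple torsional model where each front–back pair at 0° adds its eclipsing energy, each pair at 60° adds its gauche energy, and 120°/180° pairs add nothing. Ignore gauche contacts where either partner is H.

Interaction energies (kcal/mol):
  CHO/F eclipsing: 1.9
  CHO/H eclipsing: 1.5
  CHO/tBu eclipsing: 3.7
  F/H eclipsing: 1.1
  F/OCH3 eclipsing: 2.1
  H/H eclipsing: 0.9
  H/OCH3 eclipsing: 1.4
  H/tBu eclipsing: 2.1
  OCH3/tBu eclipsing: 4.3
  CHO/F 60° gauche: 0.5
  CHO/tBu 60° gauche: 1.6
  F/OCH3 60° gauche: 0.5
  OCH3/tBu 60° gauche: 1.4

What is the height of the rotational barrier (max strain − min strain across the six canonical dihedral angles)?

F at 0° (eclipsed): OCH3(0°)/F(0°) eclipsed 2.1; CHO(120°)/tBu(120°) eclipsed 3.7; H(240°)/H(240°) eclipsed 0.9 → 6.7 kcal/mol.
F at 60° (staggered): OCH3(0°)/F(60°) gauche 0.5; CHO(120°)/F(60°) gauche 0.5; CHO(120°)/tBu(180°) gauche 1.6 → 2.6 kcal/mol.
F at 120° (eclipsed): OCH3(0°)/H(0°) eclipsed 1.4; CHO(120°)/F(120°) eclipsed 1.9; H(240°)/tBu(240°) eclipsed 2.1 → 5.4 kcal/mol.
F at 180° (staggered): OCH3(0°)/tBu(300°) gauche 1.4; CHO(120°)/F(180°) gauche 0.5 → 1.9 kcal/mol.
F at 240° (eclipsed): OCH3(0°)/tBu(0°) eclipsed 4.3; CHO(120°)/H(120°) eclipsed 1.5; H(240°)/F(240°) eclipsed 1.1 → 6.9 kcal/mol.
F at 300° (staggered): OCH3(0°)/F(300°) gauche 0.5; OCH3(0°)/tBu(60°) gauche 1.4; CHO(120°)/tBu(60°) gauche 1.6 → 3.5 kcal/mol.
Max at 240° (6.9 kcal/mol), min at 180° (1.9 kcal/mol); barrier = 5.0 kcal/mol.

5.0 kcal/mol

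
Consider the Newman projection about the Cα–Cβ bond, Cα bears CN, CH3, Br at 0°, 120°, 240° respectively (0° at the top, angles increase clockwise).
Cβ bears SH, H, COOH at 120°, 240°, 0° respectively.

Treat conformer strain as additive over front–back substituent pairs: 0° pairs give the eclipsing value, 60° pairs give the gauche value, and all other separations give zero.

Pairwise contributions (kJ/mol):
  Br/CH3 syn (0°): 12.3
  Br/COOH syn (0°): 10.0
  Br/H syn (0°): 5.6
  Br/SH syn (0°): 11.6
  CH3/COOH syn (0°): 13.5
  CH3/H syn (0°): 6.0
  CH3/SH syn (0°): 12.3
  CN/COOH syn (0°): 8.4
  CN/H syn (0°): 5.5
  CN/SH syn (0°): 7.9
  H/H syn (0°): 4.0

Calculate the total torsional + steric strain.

26.3 kJ/mol

This conformer is eclipsed. CN at 0° is eclipsed with COOH at 0° (8.4); CH3 at 120° is eclipsed with SH at 120° (12.3); Br at 240° is eclipsed with H at 240° (5.6). Total 26.3 kJ/mol.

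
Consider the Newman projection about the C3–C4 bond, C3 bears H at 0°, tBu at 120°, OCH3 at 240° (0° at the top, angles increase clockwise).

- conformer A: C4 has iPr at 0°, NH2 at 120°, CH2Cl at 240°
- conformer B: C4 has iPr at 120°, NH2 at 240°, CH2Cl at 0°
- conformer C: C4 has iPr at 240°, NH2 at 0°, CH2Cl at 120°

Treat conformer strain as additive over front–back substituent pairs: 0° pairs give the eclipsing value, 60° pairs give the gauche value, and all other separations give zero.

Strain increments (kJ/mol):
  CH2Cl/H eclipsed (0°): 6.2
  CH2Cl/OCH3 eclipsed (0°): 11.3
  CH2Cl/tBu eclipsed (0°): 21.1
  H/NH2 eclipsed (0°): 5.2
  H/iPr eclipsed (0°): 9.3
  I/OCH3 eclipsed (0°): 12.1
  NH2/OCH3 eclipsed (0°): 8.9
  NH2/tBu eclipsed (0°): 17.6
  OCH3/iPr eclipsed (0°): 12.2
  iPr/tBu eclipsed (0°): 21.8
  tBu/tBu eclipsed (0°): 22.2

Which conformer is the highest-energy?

C

A (eclipsed): H(0°)/iPr(0°) eclipsed 9.3; tBu(120°)/NH2(120°) eclipsed 17.6; OCH3(240°)/CH2Cl(240°) eclipsed 11.3 → 38.2 kJ/mol.
B (eclipsed): H(0°)/CH2Cl(0°) eclipsed 6.2; tBu(120°)/iPr(120°) eclipsed 21.8; OCH3(240°)/NH2(240°) eclipsed 8.9 → 36.9 kJ/mol.
C (eclipsed): H(0°)/NH2(0°) eclipsed 5.2; tBu(120°)/CH2Cl(120°) eclipsed 21.1; OCH3(240°)/iPr(240°) eclipsed 12.2 → 38.5 kJ/mol.
C has the highest total (38.5 kJ/mol).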